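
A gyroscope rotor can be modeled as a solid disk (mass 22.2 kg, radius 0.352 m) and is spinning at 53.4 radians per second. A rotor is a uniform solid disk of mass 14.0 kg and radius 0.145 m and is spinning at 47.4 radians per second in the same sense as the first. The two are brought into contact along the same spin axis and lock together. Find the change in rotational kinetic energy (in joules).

ΔKE ≈ -2.39 J

No external torque acts about the common axis, so total angular momentum is conserved.
Moments of inertia: I_A = ½(22.2)(0.352)² = 1.375 kg·m²; I_B = ½(14.0)(0.145)² = 0.1472 kg·m².
Taking A's sense as positive: L = (1.375)(53.4) + (0.1472)(47.4) = 80.42 kg·m²·rad/s.
Combined I = 1.375 + 0.1472 = 1.523 kg·m².
ω_f = L / I = 80.42 / 1.523 = 52.82 rad/s.
KE_i = ½ΣIω² = 2126 J; KE_f = ½(1.523)(52.82)² = 2124 J.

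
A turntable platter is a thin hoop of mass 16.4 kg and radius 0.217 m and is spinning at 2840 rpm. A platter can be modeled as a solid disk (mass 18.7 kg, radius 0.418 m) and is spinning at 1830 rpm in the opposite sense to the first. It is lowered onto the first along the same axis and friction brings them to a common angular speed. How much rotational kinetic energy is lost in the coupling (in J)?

ΔKE lost ≈ 62700 J

No external torque acts about the common axis, so total angular momentum is conserved.
Moments of inertia: I_A = (16.4)(0.217)² = 0.7723 kg·m²; I_B = ½(18.7)(0.418)² = 1.634 kg·m².
Taking A's sense as positive: L = (0.7723)(2840) − (1.634)(1830) = -796.4 kg·m²·rpm.
Combined I = 0.7723 + 1.634 = 2.406 kg·m².
ω_f = L / I = -796.4 / 2.406 = -331.0 rpm.
KE_i = ½ΣIω² = 64150 J; KE_f = ½(2.406)(34.66)² = 1445 J.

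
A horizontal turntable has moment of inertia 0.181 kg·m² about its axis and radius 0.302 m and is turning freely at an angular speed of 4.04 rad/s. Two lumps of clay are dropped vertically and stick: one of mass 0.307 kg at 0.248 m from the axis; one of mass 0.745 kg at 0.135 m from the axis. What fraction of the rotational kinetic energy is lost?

No external torque acts about the axis; L_before = L_after.
Added inertia Σmr² = (0.307)(0.248)² + (0.745)(0.135)² = 0.03246 kg·m²; I_f = 0.1810 + 0.03246 = 0.2135 kg·m².
ω_f = I_p ω_i / I_f = (0.1810)(4.04) / 0.2135 = 3.426 rad/s.
KE_i = ½(0.1810)(4.040 rad/s)² = 1.477 J; KE_f = ½(0.2135)(3.426)² = 1.252 J.
Fraction lost = 0.1521.

fraction ≈ 0.152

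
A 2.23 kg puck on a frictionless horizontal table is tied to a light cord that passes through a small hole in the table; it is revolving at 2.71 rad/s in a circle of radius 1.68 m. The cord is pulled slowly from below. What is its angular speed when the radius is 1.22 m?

ω₂ ≈ 5.14 rad/s

The constraining force is radial, so m r² ω about the center is conserved.
ω₂ = ω₁ (r₁/r₂)² = (2.71)(1.68/1.22)² = 5.139 rad/s.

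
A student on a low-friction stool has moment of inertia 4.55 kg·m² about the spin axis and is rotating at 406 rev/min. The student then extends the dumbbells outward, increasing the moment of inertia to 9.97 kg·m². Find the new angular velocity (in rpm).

ω₂ ≈ 185 rpm

Angular momentum about the spin axis is conserved since the torque about it is zero.
ω₂ = I₁ω₁ / I₂ = (4.550)(406 rpm) / (9.970) = 185.3 rpm.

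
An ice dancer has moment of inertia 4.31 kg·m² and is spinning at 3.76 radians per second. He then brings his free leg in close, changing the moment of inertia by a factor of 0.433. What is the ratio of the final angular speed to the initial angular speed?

ω₂/ω₁ ≈ 2.31

Angular momentum about the spin axis is conserved since the torque about it is zero.
I₂ = 0.433 × 4.31 = 1.866 kg·m².
ω₂/ω₁ = I₁/I₂ = 4.310 / 1.866 = 2.309.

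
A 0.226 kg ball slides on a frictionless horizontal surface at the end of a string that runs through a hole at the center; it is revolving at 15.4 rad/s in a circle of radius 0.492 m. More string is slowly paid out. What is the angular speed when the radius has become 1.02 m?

The constraining force is radial, so m r² ω about the center is conserved.
ω₂ = ω₁ (r₁/r₂)² = (15.4)(0.492/1.02)² = 3.583 rad/s.

ω₂ ≈ 3.58 rad/s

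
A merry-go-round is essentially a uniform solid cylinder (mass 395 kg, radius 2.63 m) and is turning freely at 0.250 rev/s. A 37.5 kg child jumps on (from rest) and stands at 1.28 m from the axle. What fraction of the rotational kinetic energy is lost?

fraction ≈ 0.0430

No external torque acts about the axle; L_before = L_after.
I_p = ½(395)(2.63)² = 1366 kg·m².
Added inertia Σmr² = (37.5)(1.28)² = 61.44 kg·m²; I_f = 1366 + 61.44 = 1428 kg·m².
ω_f = I_p ω_i / I_f = (1366)(0.250) / 1428 = 0.2392 rev/s.
KE_i = ½(1366)(1.571 rad/s)² = 1685 J; KE_f = ½(1428)(1.503)² = 1613 J.
Fraction lost = 0.04304.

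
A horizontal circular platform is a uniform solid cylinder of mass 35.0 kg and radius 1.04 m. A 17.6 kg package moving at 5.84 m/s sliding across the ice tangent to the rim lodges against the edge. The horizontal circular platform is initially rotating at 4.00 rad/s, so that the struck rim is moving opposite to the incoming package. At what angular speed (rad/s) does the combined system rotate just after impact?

About the central axle the impulsive forces during the collision are internal, so angular momentum about that axis is conserved.
I_p = ½(35.0)(1.04)² = 18.93 kg·m². Taking the sense of the package's angular momentum as positive, L_{package} = m v R = (17.6)(5.84)(1.04) = 106.9 kg·m²/s.
L_i = −I_p ω_p + m v R = −(18.93)(4.00) + 106.9 = 31.18 kg·m²/s.
After sticking, I_f = I_p + m R² = 18.93 + (17.6)(1.04)² = 37.96 kg·m².
ω_f = L_i / I_f = 31.18 / 37.96 = 0.8214 rad/s.

|ω_f| ≈ 0.821 rad/s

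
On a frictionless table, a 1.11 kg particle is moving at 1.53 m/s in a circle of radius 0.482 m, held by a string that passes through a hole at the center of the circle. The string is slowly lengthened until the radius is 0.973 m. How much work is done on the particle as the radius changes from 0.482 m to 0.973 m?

Central (radial) force ⇒ zero torque about the center ⇒ m v r is constant.
v₂ = v₁ r₁ / r₂ = (1.53)(0.482) / (0.973) = 0.7579 m/s.
W = ΔKE = ½m(v₂² − v₁²) = -0.9804 J.

W ≈ -0.980 J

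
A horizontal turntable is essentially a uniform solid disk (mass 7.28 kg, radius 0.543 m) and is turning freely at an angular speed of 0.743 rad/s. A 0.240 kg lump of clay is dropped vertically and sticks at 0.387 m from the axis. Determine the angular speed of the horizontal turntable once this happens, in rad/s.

ω_f ≈ 0.719 rad/s

No external torque acts about the axis; L_before = L_after.
I_p = ½(7.28)(0.543)² = 1.073 kg·m².
Added inertia Σmr² = (0.240)(0.387)² = 0.03594 kg·m²; I_f = 1.073 + 0.03594 = 1.109 kg·m².
ω_f = I_p ω_i / I_f = (1.073)(0.743) / 1.109 = 0.7189 rad/s.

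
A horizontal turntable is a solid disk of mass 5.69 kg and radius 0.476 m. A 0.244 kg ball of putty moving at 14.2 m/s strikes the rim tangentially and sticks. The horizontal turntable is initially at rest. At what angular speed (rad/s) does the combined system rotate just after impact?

About the axle the impulsive forces during the collision are internal, so angular momentum about that axis is conserved.
I_p = ½(5.69)(0.476)² = 0.6446 kg·m². Taking the sense of the ball of putty's angular momentum as positive, L_{ball} = m v R = (0.244)(14.2)(0.476) = 1.649 kg·m²/s.
L_i = 0 + 1.649 = 1.649 kg·m²/s.
After sticking, I_f = I_p + m R² = 0.6446 + (0.244)(0.476)² = 0.6999 kg·m².
ω_f = L_i / I_f = 1.649 / 0.6999 = 2.356 rad/s.

|ω_f| ≈ 2.36 rad/s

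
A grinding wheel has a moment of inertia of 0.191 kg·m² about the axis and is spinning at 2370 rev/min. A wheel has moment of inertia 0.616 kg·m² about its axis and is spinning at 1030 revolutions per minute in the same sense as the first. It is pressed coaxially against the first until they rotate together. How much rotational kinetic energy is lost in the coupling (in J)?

No external torque acts about the common axis, so total angular momentum is conserved.
Taking A's sense as positive: L = (0.1910)(2370) + (0.6160)(1030) = 1087 kg·m²·rpm.
Combined I = 0.1910 + 0.6160 = 0.8070 kg·m².
ω_f = L / I = 1087 / 0.8070 = 1347 rpm.
KE_i = ½ΣIω² = 9466 J; KE_f = ½(0.8070)(141.1)² = 8030 J.

ΔKE lost ≈ 1440 J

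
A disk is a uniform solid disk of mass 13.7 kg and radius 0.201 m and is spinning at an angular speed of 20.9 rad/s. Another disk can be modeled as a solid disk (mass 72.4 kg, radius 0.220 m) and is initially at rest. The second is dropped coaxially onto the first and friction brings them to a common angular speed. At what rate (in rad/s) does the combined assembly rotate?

|ω_f| ≈ 2.85 rad/s

No external torque acts about the common axis, so total angular momentum is conserved.
Moments of inertia: I_A = ½(13.7)(0.201)² = 0.2767 kg·m²; I_B = ½(72.4)(0.220)² = 1.752 kg·m².
Taking A's sense as positive: L = (0.2767)(20.9) = 5.784 kg·m²·rad/s.
Combined I = 0.2767 + 1.752 = 2.029 kg·m².
ω_f = L / I = 5.784 / 2.029 = 2.851 rad/s.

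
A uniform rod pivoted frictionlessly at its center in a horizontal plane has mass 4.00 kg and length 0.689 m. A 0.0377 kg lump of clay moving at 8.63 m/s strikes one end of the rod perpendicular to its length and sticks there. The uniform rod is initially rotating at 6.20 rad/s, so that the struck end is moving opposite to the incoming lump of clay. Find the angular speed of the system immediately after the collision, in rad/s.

|ω_f| ≈ 5.34 rad/s

The axle reaction passes through the pivot and exerts no torque about it; angular momentum about the pivot is conserved through the impact.
I_p = (1/12)(4.00)(0.689)² = 0.1582 kg·m². Taking the sense of the lump of clay's angular momentum as positive, L_{lump} = m v R = (0.0377)(8.63)(0.689/2) = 0.1121 kg·m²/s.
L_i = −I_p ω_p + m v R = −(0.1582)(6.20) + 0.1121 = -0.8690 kg·m²/s.
After sticking, I_f = I_p + m R² = 0.1582 + (0.0377)(0.689/2)² = 0.1627 kg·m².
ω_f = L_i / I_f = -0.8690 / 0.1627 = -5.341 rad/s.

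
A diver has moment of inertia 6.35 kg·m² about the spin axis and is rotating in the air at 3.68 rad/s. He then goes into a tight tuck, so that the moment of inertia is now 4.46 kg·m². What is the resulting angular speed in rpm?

No external torque acts about the spin axis, so angular momentum is conserved.
ω₂ = I₁ω₁ / I₂ = (6.350)(3.68 rad/s) / (4.460) = 5.239 rad/s = 50.03 rpm.

ω₂ ≈ 50.0 rpm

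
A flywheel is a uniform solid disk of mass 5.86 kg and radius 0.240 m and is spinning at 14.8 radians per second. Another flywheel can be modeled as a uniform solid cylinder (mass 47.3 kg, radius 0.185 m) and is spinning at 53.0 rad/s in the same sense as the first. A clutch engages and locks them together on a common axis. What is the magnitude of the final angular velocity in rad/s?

No external torque acts about the common axis, so total angular momentum is conserved.
Moments of inertia: I_A = ½(5.86)(0.240)² = 0.1688 kg·m²; I_B = ½(47.3)(0.185)² = 0.8094 kg·m².
Taking A's sense as positive: L = (0.1688)(14.8) + (0.8094)(53.0) = 45.40 kg·m²·rad/s.
Combined I = 0.1688 + 0.8094 = 0.9782 kg·m².
ω_f = L / I = 45.40 / 0.9782 = 46.41 rad/s.

|ω_f| ≈ 46.4 rad/s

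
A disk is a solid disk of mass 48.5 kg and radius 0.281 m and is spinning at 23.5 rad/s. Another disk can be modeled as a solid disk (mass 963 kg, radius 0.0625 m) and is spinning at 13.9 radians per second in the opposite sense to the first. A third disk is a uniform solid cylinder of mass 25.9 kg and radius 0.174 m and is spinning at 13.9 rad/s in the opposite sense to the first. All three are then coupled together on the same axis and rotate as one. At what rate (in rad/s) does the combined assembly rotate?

The coupling torques are internal; angular momentum about the shared axis is conserved.
Moments of inertia: I_A = ½(48.5)(0.281)² = 1.915 kg·m²; I_B = ½(963)(0.0625)² = 1.881 kg·m²; I_C = ½(25.9)(0.174)² = 0.3921 kg·m².
Taking A's sense as positive: L = (1.915)(23.5) − (1.881)(13.9) − (0.3921)(13.9) = 13.40 kg·m²·rad/s.
Combined I = 1.915 + 1.881 + 0.3921 = 4.188 kg·m².
ω_f = L / I = 13.40 / 4.188 = 3.201 rad/s.

|ω_f| ≈ 3.20 rad/s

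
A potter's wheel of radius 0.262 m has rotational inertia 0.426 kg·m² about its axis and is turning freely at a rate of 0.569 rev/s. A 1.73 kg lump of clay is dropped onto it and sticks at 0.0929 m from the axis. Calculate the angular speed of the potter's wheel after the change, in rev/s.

No external torque acts about the axis; L_before = L_after.
Added inertia Σmr² = (1.73)(0.0929)² = 0.01493 kg·m²; I_f = 0.4260 + 0.01493 = 0.4409 kg·m².
ω_f = I_p ω_i / I_f = (0.4260)(0.569) / 0.4409 = 0.5497 rev/s.

ω_f ≈ 0.550 rev/s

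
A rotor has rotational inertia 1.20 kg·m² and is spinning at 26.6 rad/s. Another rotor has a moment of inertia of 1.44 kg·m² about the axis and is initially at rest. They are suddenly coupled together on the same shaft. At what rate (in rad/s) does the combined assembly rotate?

|ω_f| ≈ 12.1 rad/s

The coupling torques are internal; angular momentum about the shared axis is conserved.
Taking A's sense as positive: L = (1.200)(26.6) = 31.92 kg·m²·rad/s.
Combined I = 1.200 + 1.440 = 2.640 kg·m².
ω_f = L / I = 31.92 / 2.640 = 12.09 rad/s.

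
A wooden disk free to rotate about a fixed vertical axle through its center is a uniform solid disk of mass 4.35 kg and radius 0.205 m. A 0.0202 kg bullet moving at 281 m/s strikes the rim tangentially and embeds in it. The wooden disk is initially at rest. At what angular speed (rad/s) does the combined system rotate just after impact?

|ω_f| ≈ 12.6 rad/s

The axle reaction passes through the axle and exerts no torque about it; angular momentum about the axle is conserved through the impact.
I_p = ½(4.35)(0.205)² = 0.09140 kg·m². Taking the sense of the bullet's angular momentum as positive, L_{bullet} = m v R = (0.0202)(281)(0.205) = 1.164 kg·m²/s.
L_i = 0 + 1.164 = 1.164 kg·m²/s.
After sticking, I_f = I_p + m R² = 0.09140 + (0.0202)(0.205)² = 0.09225 kg·m².
ω_f = L_i / I_f = 1.164 / 0.09225 = 12.61 rad/s.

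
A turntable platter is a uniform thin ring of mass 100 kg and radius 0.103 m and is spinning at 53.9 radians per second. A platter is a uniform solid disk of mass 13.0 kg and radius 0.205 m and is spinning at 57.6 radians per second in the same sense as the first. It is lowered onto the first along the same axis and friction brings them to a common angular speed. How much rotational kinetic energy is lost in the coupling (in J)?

ΔKE lost ≈ 1.49 J

No external torque acts about the common axis, so total angular momentum is conserved.
Moments of inertia: I_A = (100)(0.103)² = 1.061 kg·m²; I_B = ½(13.0)(0.205)² = 0.2732 kg·m².
Taking A's sense as positive: L = (1.061)(53.9) + (0.2732)(57.6) = 72.92 kg·m²·rad/s.
Combined I = 1.061 + 0.2732 = 1.334 kg·m².
ω_f = L / I = 72.92 / 1.334 = 54.66 rad/s.
KE_i = ½ΣIω² = 1994 J; KE_f = ½(1.334)(54.66)² = 1993 J.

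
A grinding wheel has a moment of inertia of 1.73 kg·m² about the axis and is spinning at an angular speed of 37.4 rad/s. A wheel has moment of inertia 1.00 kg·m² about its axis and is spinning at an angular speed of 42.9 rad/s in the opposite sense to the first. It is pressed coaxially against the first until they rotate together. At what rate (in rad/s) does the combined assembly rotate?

No external torque acts about the common axis, so total angular momentum is conserved.
Taking A's sense as positive: L = (1.730)(37.4) − (1.000)(42.9) = 21.80 kg·m²·rad/s.
Combined I = 1.730 + 1.000 = 2.730 kg·m².
ω_f = L / I = 21.80 / 2.730 = 7.986 rad/s.

|ω_f| ≈ 7.99 rad/s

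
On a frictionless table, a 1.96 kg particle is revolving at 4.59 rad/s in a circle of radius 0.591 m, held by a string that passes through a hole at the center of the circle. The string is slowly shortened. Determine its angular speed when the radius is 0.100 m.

The constraining force is radial, so m r² ω about the center is conserved.
ω₂ = ω₁ (r₁/r₂)² = (4.59)(0.591/0.100)² = 160.3 rad/s.

ω₂ ≈ 160 rad/s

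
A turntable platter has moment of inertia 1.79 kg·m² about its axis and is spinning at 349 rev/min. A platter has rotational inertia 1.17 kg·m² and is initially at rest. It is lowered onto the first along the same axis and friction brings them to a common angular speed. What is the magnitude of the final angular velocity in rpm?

|ω_f| ≈ 211 rpm

No external torque acts about the common axis, so total angular momentum is conserved.
Taking A's sense as positive: L = (1.790)(349) = 624.7 kg·m²·rpm.
Combined I = 1.790 + 1.170 = 2.960 kg·m².
ω_f = L / I = 624.7 / 2.960 = 211.1 rpm.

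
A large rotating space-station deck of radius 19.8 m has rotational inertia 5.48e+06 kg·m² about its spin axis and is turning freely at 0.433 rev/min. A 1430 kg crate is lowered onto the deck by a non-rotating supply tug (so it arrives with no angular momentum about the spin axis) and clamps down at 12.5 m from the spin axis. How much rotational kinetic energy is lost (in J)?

energy lost ≈ 221 J

No external torque acts about the spin axis; L_before = L_after.
Added inertia Σmr² = (1430)(12.5)² = 2.234e+05 kg·m²; I_f = 5.480e+06 + 2.234e+05 = 5.703e+06 kg·m².
ω_f = I_p ω_i / I_f = (5.480e+06)(0.433) / 5.703e+06 = 0.4160 rpm.
KE_i = ½(5.480e+06)(0.04534 rad/s)² = 5634 J; KE_f = ½(5.703e+06)(0.04357)² = 5413 J.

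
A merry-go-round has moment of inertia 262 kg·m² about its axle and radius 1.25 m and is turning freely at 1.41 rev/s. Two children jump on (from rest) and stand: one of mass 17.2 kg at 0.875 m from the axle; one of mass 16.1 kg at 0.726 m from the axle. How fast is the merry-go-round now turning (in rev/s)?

ω_f ≈ 1.30 rev/s

No external torque acts about the axle; L_before = L_after.
Added inertia Σmr² = (17.2)(0.875)² + (16.1)(0.726)² = 21.65 kg·m²; I_f = 262.0 + 21.65 = 283.7 kg·m².
ω_f = I_p ω_i / I_f = (262.0)(1.41) / 283.7 = 1.302 rev/s.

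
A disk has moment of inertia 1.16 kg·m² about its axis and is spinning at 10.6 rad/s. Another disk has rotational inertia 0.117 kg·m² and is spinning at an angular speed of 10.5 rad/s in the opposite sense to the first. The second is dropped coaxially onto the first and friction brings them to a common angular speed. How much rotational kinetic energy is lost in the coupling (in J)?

No external torque acts about the common axis, so total angular momentum is conserved.
Taking A's sense as positive: L = (1.160)(10.6) − (0.1170)(10.5) = 11.07 kg·m²·rad/s.
Combined I = 1.160 + 0.1170 = 1.277 kg·m².
ω_f = L / I = 11.07 / 1.277 = 8.667 rad/s.
KE_i = ½ΣIω² = 71.62 J; KE_f = ½(1.277)(8.667)² = 47.96 J.

ΔKE lost ≈ 23.7 J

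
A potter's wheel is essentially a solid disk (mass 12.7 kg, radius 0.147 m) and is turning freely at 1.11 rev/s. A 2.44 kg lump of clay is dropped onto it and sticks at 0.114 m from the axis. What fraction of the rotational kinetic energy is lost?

The added mass arrives with no angular momentum about the axis, and any external torque about the axis is negligible, so the system's angular momentum is conserved.
I_p = ½(12.7)(0.147)² = 0.1372 kg·m².
Added inertia Σmr² = (2.44)(0.114)² = 0.03171 kg·m²; I_f = 0.1372 + 0.03171 = 0.1689 kg·m².
ω_f = I_p ω_i / I_f = (0.1372)(1.11) / 0.1689 = 0.9016 rev/s.
KE_i = ½(0.1372)(6.974 rad/s)² = 3.337 J; KE_f = ½(0.1689)(5.665)² = 2.711 J.
Fraction lost = 0.1877.

fraction ≈ 0.188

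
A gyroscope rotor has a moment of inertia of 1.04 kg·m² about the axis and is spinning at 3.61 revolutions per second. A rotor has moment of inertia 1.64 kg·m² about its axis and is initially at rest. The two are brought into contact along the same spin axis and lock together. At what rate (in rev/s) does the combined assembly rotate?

No external torque acts about the common axis, so total angular momentum is conserved.
Taking A's sense as positive: L = (1.040)(3.61) = 3.754 kg·m²·rev/s.
Combined I = 1.040 + 1.640 = 2.680 kg·m².
ω_f = L / I = 3.754 / 2.680 = 1.401 rev/s.

|ω_f| ≈ 1.40 rev/s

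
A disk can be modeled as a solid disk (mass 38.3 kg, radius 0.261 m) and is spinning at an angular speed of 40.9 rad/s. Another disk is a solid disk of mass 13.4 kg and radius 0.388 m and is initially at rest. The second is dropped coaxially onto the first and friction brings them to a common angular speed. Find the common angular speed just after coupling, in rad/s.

|ω_f| ≈ 23.1 rad/s

The coupling torques are internal; angular momentum about the shared axis is conserved.
Moments of inertia: I_A = ½(38.3)(0.261)² = 1.305 kg·m²; I_B = ½(13.4)(0.388)² = 1.009 kg·m².
Taking A's sense as positive: L = (1.305)(40.9) = 53.35 kg·m²·rad/s.
Combined I = 1.305 + 1.009 = 2.313 kg·m².
ω_f = L / I = 53.35 / 2.313 = 23.07 rad/s.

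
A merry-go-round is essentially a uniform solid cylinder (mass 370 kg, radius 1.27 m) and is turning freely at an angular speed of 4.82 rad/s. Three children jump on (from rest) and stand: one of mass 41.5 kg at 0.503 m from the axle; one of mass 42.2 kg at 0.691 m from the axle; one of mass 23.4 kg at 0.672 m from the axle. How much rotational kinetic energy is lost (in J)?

The added mass arrives with no angular momentum about the axle, and any external torque about the axle is negligible, so the system's angular momentum is conserved.
I_p = ½(370)(1.27)² = 298.4 kg·m².
Added inertia Σmr² = (41.5)(0.503)² + (42.2)(0.691)² + (23.4)(0.672)² = 41.22 kg·m²; I_f = 298.4 + 41.22 = 339.6 kg·m².
ω_f = I_p ω_i / I_f = (298.4)(4.82) / 339.6 = 4.235 rad/s.
KE_i = ½(298.4)(4.820 rad/s)² = 3466 J; KE_f = ½(339.6)(4.235)² = 3045 J.

energy lost ≈ 421 J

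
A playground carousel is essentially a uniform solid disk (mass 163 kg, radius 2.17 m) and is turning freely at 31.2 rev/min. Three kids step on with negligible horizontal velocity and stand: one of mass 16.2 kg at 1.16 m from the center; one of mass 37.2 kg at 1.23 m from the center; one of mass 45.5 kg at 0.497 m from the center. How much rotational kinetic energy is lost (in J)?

energy lost ≈ 387 J

The added mass arrives with no angular momentum about the center, and any external torque about the center is negligible, so the system's angular momentum is conserved.
I_p = ½(163)(2.17)² = 383.8 kg·m².
Added inertia Σmr² = (16.2)(1.16)² + (37.2)(1.23)² + (45.5)(0.497)² = 89.32 kg·m²; I_f = 383.8 + 89.32 = 473.1 kg·m².
ω_f = I_p ω_i / I_f = (383.8)(31.2) / 473.1 = 25.31 rpm.
KE_i = ½(383.8)(3.267 rad/s)² = 2048 J; KE_f = ½(473.1)(2.650)² = 1662 J.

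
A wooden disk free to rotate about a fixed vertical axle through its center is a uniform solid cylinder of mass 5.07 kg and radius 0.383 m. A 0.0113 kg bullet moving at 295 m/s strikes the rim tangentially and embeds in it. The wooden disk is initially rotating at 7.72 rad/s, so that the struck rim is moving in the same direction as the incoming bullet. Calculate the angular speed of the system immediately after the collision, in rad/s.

About the axle the impulsive forces during the collision are internal, so angular momentum about that axis is conserved.
I_p = ½(5.07)(0.383)² = 0.3719 kg·m². Taking the sense of the bullet's angular momentum as positive, L_{bullet} = m v R = (0.0113)(295)(0.383) = 1.277 kg·m²/s.
L_i = +I_p ω_p + m v R = +(0.3719)(7.72) + 1.277 = 4.147 kg·m²/s.
After sticking, I_f = I_p + m R² = 0.3719 + (0.0113)(0.383)² = 0.3735 kg·m².
ω_f = L_i / I_f = 4.147 / 0.3735 = 11.10 rad/s.

|ω_f| ≈ 11.1 rad/s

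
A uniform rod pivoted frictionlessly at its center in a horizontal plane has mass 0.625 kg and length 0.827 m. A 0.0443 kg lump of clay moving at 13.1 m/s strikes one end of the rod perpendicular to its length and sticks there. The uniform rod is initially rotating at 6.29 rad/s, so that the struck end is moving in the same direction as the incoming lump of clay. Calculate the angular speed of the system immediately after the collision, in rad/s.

|ω_f| ≈ 10.7 rad/s

About the pivot the impulsive forces during the collision are internal, so angular momentum about that axis is conserved.
I_p = (1/12)(0.625)(0.827)² = 0.03562 kg·m². Taking the sense of the lump of clay's angular momentum as positive, L_{lump} = m v R = (0.0443)(13.1)(0.827/2) = 0.2400 kg·m²/s.
L_i = +I_p ω_p + m v R = +(0.03562)(6.29) + 0.2400 = 0.4640 kg·m²/s.
After sticking, I_f = I_p + m R² = 0.03562 + (0.0443)(0.827/2)² = 0.04320 kg·m².
ω_f = L_i / I_f = 0.4640 / 0.04320 = 10.74 rad/s.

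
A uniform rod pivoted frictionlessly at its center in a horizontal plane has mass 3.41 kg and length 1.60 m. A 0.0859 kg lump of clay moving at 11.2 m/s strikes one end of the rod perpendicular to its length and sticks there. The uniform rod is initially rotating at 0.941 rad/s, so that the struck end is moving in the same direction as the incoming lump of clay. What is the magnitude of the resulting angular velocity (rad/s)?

|ω_f| ≈ 1.86 rad/s

About the pivot the impulsive forces during the collision are internal, so angular momentum about that axis is conserved.
I_p = (1/12)(3.41)(1.60)² = 0.7275 kg·m². Taking the sense of the lump of clay's angular momentum as positive, L_{lump} = m v R = (0.0859)(11.2)(1.60/2) = 0.7697 kg·m²/s.
L_i = +I_p ω_p + m v R = +(0.7275)(0.941) + 0.7697 = 1.454 kg·m²/s.
After sticking, I_f = I_p + m R² = 0.7275 + (0.0859)(1.60/2)² = 0.7824 kg·m².
ω_f = L_i / I_f = 1.454 / 0.7824 = 1.859 rad/s.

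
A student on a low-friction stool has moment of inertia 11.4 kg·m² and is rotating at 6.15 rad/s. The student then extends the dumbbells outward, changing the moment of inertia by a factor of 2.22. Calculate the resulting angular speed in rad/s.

No external torque acts about the spin axis, so angular momentum is conserved.
I₂ = 2.22 × 11.4 = 25.31 kg·m².
ω₂ = I₁ω₁ / I₂ = (11.40)(6.15 rad/s) / (25.31) = 2.770 rad/s.

ω₂ ≈ 2.77 rad/s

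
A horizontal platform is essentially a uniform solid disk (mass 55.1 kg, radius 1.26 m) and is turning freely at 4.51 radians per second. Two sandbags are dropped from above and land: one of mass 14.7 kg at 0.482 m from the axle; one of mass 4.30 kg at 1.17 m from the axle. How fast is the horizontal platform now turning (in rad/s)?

No external torque acts about the axle; L_before = L_after.
I_p = ½(55.1)(1.26)² = 43.74 kg·m².
Added inertia Σmr² = (14.7)(0.482)² + (4.30)(1.17)² = 9.301 kg·m²; I_f = 43.74 + 9.301 = 53.04 kg·m².
ω_f = I_p ω_i / I_f = (43.74)(4.51) / 53.04 = 3.719 rad/s.

ω_f ≈ 3.72 rad/s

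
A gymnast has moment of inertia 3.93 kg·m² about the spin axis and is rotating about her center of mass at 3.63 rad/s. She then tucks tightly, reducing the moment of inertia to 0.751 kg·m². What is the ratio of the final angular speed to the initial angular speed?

No external torque acts about the spin axis, so angular momentum is conserved.
ω₂/ω₁ = I₁/I₂ = 3.930 / 0.7510 = 5.233.

ω₂/ω₁ ≈ 5.23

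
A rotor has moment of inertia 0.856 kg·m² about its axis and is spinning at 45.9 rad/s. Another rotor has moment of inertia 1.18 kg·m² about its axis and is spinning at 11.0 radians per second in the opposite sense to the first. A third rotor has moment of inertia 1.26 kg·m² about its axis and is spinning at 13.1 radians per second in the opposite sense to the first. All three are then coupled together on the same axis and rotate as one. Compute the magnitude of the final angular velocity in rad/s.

|ω_f| ≈ 2.97 rad/s

No external torque acts about the common axis, so total angular momentum is conserved.
Taking A's sense as positive: L = (0.8560)(45.9) − (1.180)(11.0) − (1.260)(13.1) = 9.804 kg·m²·rad/s.
Combined I = 0.8560 + 1.180 + 1.260 = 3.296 kg·m².
ω_f = L / I = 9.804 / 3.296 = 2.975 rad/s.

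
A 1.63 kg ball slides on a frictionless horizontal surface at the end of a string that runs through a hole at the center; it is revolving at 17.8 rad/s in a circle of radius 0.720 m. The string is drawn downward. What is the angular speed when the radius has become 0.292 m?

The constraining force is radial, so m r² ω about the center is conserved.
ω₂ = ω₁ (r₁/r₂)² = (17.8)(0.720/0.292)² = 108.2 rad/s.

ω₂ ≈ 108 rad/s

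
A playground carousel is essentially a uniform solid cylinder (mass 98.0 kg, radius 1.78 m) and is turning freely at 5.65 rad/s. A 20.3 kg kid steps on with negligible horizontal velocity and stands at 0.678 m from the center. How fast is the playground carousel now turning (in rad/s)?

ω_f ≈ 5.33 rad/s

The added mass arrives with no angular momentum about the center, and any external torque about the center is negligible, so the system's angular momentum is conserved.
I_p = ½(98.0)(1.78)² = 155.3 kg·m².
Added inertia Σmr² = (20.3)(0.678)² = 9.332 kg·m²; I_f = 155.3 + 9.332 = 164.6 kg·m².
ω_f = I_p ω_i / I_f = (155.3)(5.65) / 164.6 = 5.330 rad/s.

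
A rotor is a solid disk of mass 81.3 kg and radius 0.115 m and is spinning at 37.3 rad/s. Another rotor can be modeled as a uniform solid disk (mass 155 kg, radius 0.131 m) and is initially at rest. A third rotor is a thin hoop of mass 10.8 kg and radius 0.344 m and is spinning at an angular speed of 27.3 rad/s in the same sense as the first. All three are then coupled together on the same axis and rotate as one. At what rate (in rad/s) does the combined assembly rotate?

|ω_f| ≈ 17.5 rad/s

The coupling torques are internal; angular momentum about the shared axis is conserved.
Moments of inertia: I_A = ½(81.3)(0.115)² = 0.5376 kg·m²; I_B = ½(155)(0.131)² = 1.330 kg·m²; I_C = (10.8)(0.344)² = 1.278 kg·m².
Taking A's sense as positive: L = (0.5376)(37.3) + (1.278)(27.3) = 54.94 kg·m²·rad/s.
Combined I = 0.5376 + 1.330 + 1.278 = 3.146 kg·m².
ω_f = L / I = 54.94 / 3.146 = 17.47 rad/s.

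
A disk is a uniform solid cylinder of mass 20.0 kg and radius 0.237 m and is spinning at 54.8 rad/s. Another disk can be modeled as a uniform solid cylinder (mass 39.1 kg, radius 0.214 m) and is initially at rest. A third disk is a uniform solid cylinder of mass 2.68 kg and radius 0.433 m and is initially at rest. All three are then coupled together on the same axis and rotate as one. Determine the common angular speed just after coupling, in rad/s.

|ω_f| ≈ 18.0 rad/s

The coupling torques are internal; angular momentum about the shared axis is conserved.
Moments of inertia: I_A = ½(20.0)(0.237)² = 0.5617 kg·m²; I_B = ½(39.1)(0.214)² = 0.8953 kg·m²; I_C = ½(2.68)(0.433)² = 0.2512 kg·m².
Taking A's sense as positive: L = (0.5617)(54.8) = 30.78 kg·m²·rad/s.
Combined I = 0.5617 + 0.8953 + 0.2512 = 1.708 kg·m².
ω_f = L / I = 30.78 / 1.708 = 18.02 rad/s.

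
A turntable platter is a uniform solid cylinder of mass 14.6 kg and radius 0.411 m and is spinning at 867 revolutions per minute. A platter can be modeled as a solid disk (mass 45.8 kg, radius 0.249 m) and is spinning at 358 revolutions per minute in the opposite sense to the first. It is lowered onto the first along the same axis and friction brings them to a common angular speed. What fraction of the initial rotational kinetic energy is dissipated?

fraction ≈ 0.893

The coupling torques are internal; angular momentum about the shared axis is conserved.
Moments of inertia: I_A = ½(14.6)(0.411)² = 1.233 kg·m²; I_B = ½(45.8)(0.249)² = 1.420 kg·m².
Taking A's sense as positive: L = (1.233)(867) − (1.420)(358) = 560.8 kg·m²·rpm.
Combined I = 1.233 + 1.420 = 2.653 kg·m².
ω_f = L / I = 560.8 / 2.653 = 211.4 rpm.
KE_i = ½ΣIω² = 6080 J; KE_f = ½(2.653)(22.14)² = 650.1 J.
Fraction dissipated = (KE_i − KE_f)/KE_i = 0.8931.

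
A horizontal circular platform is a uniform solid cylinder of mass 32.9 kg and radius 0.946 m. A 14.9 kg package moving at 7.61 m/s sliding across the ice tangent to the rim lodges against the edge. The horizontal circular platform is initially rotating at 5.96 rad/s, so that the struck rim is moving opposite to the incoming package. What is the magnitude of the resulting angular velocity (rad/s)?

|ω_f| ≈ 0.696 rad/s

The axle reaction passes through the central axle and exerts no torque about it; angular momentum about the central axle is conserved through the impact.
I_p = ½(32.9)(0.946)² = 14.72 kg·m². Taking the sense of the package's angular momentum as positive, L_{package} = m v R = (14.9)(7.61)(0.946) = 107.3 kg·m²/s.
L_i = −I_p ω_p + m v R = −(14.72)(5.96) + 107.3 = 19.53 kg·m²/s.
After sticking, I_f = I_p + m R² = 14.72 + (14.9)(0.946)² = 28.06 kg·m².
ω_f = L_i / I_f = 19.53 / 28.06 = 0.6960 rad/s.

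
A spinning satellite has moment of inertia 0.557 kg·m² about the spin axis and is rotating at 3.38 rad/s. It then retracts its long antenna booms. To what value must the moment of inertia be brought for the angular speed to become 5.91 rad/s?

I₂ ≈ 0.319 kg·m²

Angular momentum about the spin axis is conserved since the torque about it is zero.
I₂ = I₁ω₁ / ω₂ = (0.557)(3.38) / (5.91) = 0.3186 kg·m².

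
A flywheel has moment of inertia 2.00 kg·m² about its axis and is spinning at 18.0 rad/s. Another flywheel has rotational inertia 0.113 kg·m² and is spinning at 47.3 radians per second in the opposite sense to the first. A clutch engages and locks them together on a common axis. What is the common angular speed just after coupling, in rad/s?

|ω_f| ≈ 14.5 rad/s

No external torque acts about the common axis, so total angular momentum is conserved.
Taking A's sense as positive: L = (2.000)(18.0) − (0.1130)(47.3) = 30.66 kg·m²·rad/s.
Combined I = 2.000 + 0.1130 = 2.113 kg·m².
ω_f = L / I = 30.66 / 2.113 = 14.51 rad/s.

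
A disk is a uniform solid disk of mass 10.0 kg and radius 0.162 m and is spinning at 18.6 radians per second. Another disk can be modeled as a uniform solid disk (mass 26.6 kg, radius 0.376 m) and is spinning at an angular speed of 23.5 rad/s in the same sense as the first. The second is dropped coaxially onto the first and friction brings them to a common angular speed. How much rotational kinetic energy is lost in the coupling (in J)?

ΔKE lost ≈ 1.47 J

The coupling torques are internal; angular momentum about the shared axis is conserved.
Moments of inertia: I_A = ½(10.0)(0.162)² = 0.1312 kg·m²; I_B = ½(26.6)(0.376)² = 1.880 kg·m².
Taking A's sense as positive: L = (0.1312)(18.6) + (1.880)(23.5) = 46.63 kg·m²·rad/s.
Combined I = 0.1312 + 1.880 = 2.012 kg·m².
ω_f = L / I = 46.63 / 2.012 = 23.18 rad/s.
KE_i = ½ΣIω² = 541.9 J; KE_f = ½(2.012)(23.18)² = 540.4 J.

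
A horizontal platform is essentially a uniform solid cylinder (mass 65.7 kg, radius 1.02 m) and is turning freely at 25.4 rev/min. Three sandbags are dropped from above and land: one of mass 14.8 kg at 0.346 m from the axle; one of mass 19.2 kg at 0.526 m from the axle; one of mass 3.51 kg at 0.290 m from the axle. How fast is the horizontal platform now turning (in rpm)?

The added mass arrives with no angular momentum about the axle, and any external torque about the axle is negligible, so the system's angular momentum is conserved.
I_p = ½(65.7)(1.02)² = 34.18 kg·m².
Added inertia Σmr² = (14.8)(0.346)² + (19.2)(0.526)² + (3.51)(0.290)² = 7.379 kg·m²; I_f = 34.18 + 7.379 = 41.56 kg·m².
ω_f = I_p ω_i / I_f = (34.18)(25.4) / 41.56 = 20.89 rpm.

ω_f ≈ 20.9 rpm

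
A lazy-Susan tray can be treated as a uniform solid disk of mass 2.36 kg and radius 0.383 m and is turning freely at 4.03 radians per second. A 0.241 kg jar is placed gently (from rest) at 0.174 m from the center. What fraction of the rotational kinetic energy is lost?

No external torque acts about the center; L_before = L_after.
I_p = ½(2.36)(0.383)² = 0.1731 kg·m².
Added inertia Σmr² = (0.241)(0.174)² = 0.007297 kg·m²; I_f = 0.1731 + 0.007297 = 0.1804 kg·m².
ω_f = I_p ω_i / I_f = (0.1731)(4.03) / 0.1804 = 3.867 rad/s.
KE_i = ½(0.1731)(4.030 rad/s)² = 1.406 J; KE_f = ½(0.1804)(3.867)² = 1.349 J.
Fraction lost = 0.04045.

fraction ≈ 0.0404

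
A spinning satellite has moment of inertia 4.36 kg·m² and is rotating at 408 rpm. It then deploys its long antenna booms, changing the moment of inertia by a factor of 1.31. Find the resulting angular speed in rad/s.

Angular momentum about the spin axis is conserved since the torque about it is zero.
I₂ = 1.31 × 4.36 = 5.712 kg·m².
ω₂ = I₁ω₁ / I₂ = (4.360)(408 rpm) / (5.712) = 311.5 rpm = 32.62 rad/s.

ω₂ ≈ 32.6 rad/s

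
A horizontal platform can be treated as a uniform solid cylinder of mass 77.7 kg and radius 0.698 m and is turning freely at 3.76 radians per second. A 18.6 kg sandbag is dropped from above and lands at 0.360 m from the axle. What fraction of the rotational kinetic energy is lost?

No external torque acts about the axle; L_before = L_after.
I_p = ½(77.7)(0.698)² = 18.93 kg·m².
Added inertia Σmr² = (18.6)(0.360)² = 2.411 kg·m²; I_f = 18.93 + 2.411 = 21.34 kg·m².
ω_f = I_p ω_i / I_f = (18.93)(3.76) / 21.34 = 3.335 rad/s.
KE_i = ½(18.93)(3.760 rad/s)² = 133.8 J; KE_f = ½(21.34)(3.335)² = 118.7 J.
Fraction lost = 0.1130.

fraction ≈ 0.113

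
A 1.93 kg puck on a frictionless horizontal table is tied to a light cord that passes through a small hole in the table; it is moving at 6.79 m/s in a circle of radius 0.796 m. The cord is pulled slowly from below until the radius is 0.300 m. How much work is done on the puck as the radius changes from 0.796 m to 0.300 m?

W ≈ 269 J

The only horizontal force on the mass is along the cord (radial), so it exerts no torque about the hole and angular momentum m v r is conserved.
v₂ = v₁ r₁ / r₂ = (6.79)(0.796) / (0.300) = 18.02 m/s.
W = ΔKE = ½m(v₂² − v₁²) = 268.7 J.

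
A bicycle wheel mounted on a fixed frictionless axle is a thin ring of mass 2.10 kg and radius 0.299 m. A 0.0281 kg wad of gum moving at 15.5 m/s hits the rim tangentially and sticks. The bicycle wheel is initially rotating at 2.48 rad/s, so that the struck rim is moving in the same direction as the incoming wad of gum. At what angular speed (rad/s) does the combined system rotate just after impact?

|ω_f| ≈ 3.13 rad/s

About the axle the impulsive forces during the collision are internal, so angular momentum about that axis is conserved.
I_p = (2.10)(0.299)² = 0.1877 kg·m². Taking the sense of the wad of gum's angular momentum as positive, L_{wad} = m v R = (0.0281)(15.5)(0.299) = 0.1302 kg·m²/s.
L_i = +I_p ω_p + m v R = +(0.1877)(2.48) + 0.1302 = 0.5958 kg·m²/s.
After sticking, I_f = I_p + m R² = 0.1877 + (0.0281)(0.299)² = 0.1903 kg·m².
ω_f = L_i / I_f = 0.5958 / 0.1903 = 3.132 rad/s.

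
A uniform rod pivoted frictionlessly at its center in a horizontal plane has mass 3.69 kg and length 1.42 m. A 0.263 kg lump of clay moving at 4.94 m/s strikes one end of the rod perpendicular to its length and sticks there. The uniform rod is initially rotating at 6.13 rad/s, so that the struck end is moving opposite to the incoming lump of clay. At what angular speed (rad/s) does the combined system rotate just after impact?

The axle reaction passes through the pivot and exerts no torque about it; angular momentum about the pivot is conserved through the impact.
I_p = (1/12)(3.69)(1.42)² = 0.6200 kg·m². Taking the sense of the lump of clay's angular momentum as positive, L_{lump} = m v R = (0.263)(4.94)(1.42/2) = 0.9224 kg·m²/s.
L_i = −I_p ω_p + m v R = −(0.6200)(6.13) + 0.9224 = -2.878 kg·m²/s.
After sticking, I_f = I_p + m R² = 0.6200 + (0.263)(1.42/2)² = 0.7526 kg·m².
ω_f = L_i / I_f = -2.878 / 0.7526 = -3.825 rad/s.

|ω_f| ≈ 3.82 rad/s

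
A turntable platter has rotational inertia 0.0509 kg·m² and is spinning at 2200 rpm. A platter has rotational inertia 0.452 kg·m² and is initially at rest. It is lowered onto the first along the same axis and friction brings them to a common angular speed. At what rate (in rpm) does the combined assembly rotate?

|ω_f| ≈ 223 rpm

The coupling torques are internal; angular momentum about the shared axis is conserved.
Taking A's sense as positive: L = (0.05090)(2200) = 112.0 kg·m²·rpm.
Combined I = 0.05090 + 0.4520 = 0.5029 kg·m².
ω_f = L / I = 112.0 / 0.5029 = 222.7 rpm.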